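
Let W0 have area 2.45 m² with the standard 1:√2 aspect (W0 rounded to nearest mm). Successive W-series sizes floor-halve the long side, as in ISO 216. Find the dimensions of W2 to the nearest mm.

658 × 930 mm

Let W0's short side be w mm. w · w√2 = 2.45 m² = 2,450,000 mm², so w ≈ 1316.2 mm and w√2 ≈ 1861.4 mm → W0 = 1316 × 1861 mm.
W1: ⌊1861/2⌋ × 1316 = 930 × 1316 mm
W2: ⌊1316/2⌋ × 930 = 658 × 930 mm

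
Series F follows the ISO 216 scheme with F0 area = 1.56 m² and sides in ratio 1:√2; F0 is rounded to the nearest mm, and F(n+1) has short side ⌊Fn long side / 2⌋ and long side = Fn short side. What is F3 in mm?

Let F0's short side be w mm. w · w√2 = 1.56 m² = 1,560,000 mm², so w ≈ 1050.3 mm and w√2 ≈ 1485.3 mm → F0 = 1050 × 1485 mm.
F1: ⌊1485/2⌋ × 1050 = 742 × 1050 mm
F2: ⌊1050/2⌋ × 742 = 525 × 742 mm
F3: ⌊742/2⌋ × 525 = 371 × 525 mm

371 × 525 mm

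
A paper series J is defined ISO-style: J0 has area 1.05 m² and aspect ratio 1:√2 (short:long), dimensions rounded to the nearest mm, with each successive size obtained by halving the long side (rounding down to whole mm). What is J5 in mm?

Let J0's short side be w mm. w · w√2 = 1.05 m² = 1,050,000 mm², so w ≈ 861.7 mm and w√2 ≈ 1218.6 mm → J0 = 862 × 1219 mm.
J1: ⌊1219/2⌋ × 862 = 609 × 862 mm
J2: ⌊862/2⌋ × 609 = 431 × 609 mm
J3: ⌊609/2⌋ × 431 = 304 × 431 mm
J4: ⌊431/2⌋ × 304 = 215 × 304 mm
J5: ⌊304/2⌋ × 215 = 152 × 215 mm

152 × 215 mm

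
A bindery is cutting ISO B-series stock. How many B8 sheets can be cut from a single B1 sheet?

B1 = 707 × 1000 mm; B8 = 62 × 88 mm.
Each halving step doubles the count; 7 steps from B1 to B8.
2^7 = 128.

128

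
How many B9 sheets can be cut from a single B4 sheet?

B4 = 250 × 353 mm; B9 = 44 × 62 mm.
Each halving step doubles the count; 5 steps from B4 to B9.
2^5 = 32.

32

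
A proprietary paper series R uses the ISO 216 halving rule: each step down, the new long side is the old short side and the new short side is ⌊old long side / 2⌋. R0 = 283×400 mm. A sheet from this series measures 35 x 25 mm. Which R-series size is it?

R0: 283 × 400 mm
R1: 200 × 283 mm
R2: 141 × 200 mm
R3: 100 × 141 mm
R4: 70 × 100 mm
R5: 50 × 70 mm
R6: 35 × 50 mm
R7: 25 × 35 mm
R8: 17 × 25 mm
→ matches R7.

R7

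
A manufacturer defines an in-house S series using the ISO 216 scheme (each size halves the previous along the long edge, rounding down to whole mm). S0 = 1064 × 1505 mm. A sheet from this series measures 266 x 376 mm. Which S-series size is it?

S0: 1064 × 1505 mm
S1: 752 × 1064 mm
S2: 532 × 752 mm
S3: 376 × 532 mm
S4: 266 × 376 mm
S5: 188 × 266 mm
→ matches S4.

S4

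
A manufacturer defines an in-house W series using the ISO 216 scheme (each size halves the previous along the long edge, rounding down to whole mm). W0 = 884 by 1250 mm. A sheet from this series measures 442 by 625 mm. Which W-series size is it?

W2

W0: 884 × 1250 mm
W1: 625 × 884 mm
W2: 442 × 625 mm
W3: 312 × 442 mm
→ matches W2.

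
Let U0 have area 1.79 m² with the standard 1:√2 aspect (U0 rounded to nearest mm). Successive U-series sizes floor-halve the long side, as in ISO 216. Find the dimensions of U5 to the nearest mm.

198 × 281 mm

Let U0's short side be w mm. w · w√2 = 1.79 m² = 1,790,000 mm², so w ≈ 1125.0 mm and w√2 ≈ 1591.1 mm → U0 = 1125 × 1591 mm.
U1: ⌊1591/2⌋ × 1125 = 795 × 1125 mm
U2: ⌊1125/2⌋ × 795 = 562 × 795 mm
U3: ⌊795/2⌋ × 562 = 397 × 562 mm
U4: ⌊562/2⌋ × 397 = 281 × 397 mm
U5: ⌊397/2⌋ × 281 = 198 × 281 mm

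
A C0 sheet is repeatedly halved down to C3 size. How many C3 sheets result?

C0 = 917 × 1297 mm; C3 = 324 × 458 mm.
Each halving step doubles the count; 3 steps from C0 to C3.
2^3 = 8.

8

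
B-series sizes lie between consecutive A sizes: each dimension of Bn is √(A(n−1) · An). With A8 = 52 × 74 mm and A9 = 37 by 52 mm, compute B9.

Short side: √(52 · 37) = √1924 ≈ 43.9 → 44 mm
Long side: √(74 · 52) = √3848 ≈ 62.0 → 62 mm

44 × 62 mm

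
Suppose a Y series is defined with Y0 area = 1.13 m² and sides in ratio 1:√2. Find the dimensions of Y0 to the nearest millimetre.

Let the short side be w mm. Then w · w√2 = 1.13 m² = 1,130,000 mm².
w² = 1,130,000/√2, so w ≈ 893.9 mm; long side = w√2 ≈ 1264.1 mm.

894 × 1264 mm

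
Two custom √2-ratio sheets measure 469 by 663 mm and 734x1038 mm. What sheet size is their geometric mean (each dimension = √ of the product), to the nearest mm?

Short side: √(469 · 734) = √344246 ≈ 586.7 → 587 mm
Long side: √(663 · 1038) = √688194 ≈ 829.6 → 830 mm

587 × 830 mm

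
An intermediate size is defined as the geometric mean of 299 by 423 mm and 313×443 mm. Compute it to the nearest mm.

306 × 433 mm

Short side: √(299 · 313) = √93587 ≈ 305.9 → 306 mm
Long side: √(423 · 443) = √187389 ≈ 432.9 → 433 mm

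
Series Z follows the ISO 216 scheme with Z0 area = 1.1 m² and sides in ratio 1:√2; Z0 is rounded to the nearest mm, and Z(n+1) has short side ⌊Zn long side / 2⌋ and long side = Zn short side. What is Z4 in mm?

Let Z0's short side be w mm. w · w√2 = 1.1 m² = 1,100,000 mm², so w ≈ 881.9 mm and w√2 ≈ 1247.3 mm → Z0 = 882 × 1247 mm.
Z1: ⌊1247/2⌋ × 882 = 623 × 882 mm
Z2: ⌊882/2⌋ × 623 = 441 × 623 mm
Z3: ⌊623/2⌋ × 441 = 311 × 441 mm
Z4: ⌊441/2⌋ × 311 = 220 × 311 mm

220 × 311 mm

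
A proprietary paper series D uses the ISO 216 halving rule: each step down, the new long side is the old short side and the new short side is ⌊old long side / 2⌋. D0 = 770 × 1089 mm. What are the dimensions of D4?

D1: ⌊1089/2⌋ × 770 = 544 × 770 mm
D2: ⌊770/2⌋ × 544 = 385 × 544 mm
D3: ⌊544/2⌋ × 385 = 272 × 385 mm
D4: ⌊385/2⌋ × 272 = 192 × 272 mm

192 × 272 mm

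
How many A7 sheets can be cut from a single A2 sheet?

A2 = 420 × 594 mm; A7 = 74 × 105 mm.
Each halving step doubles the count; 5 steps from A2 to A7.
2^5 = 32.

32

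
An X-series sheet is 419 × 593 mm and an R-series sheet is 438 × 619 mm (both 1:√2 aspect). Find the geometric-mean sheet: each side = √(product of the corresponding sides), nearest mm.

428 × 606 mm

Short side: √(419 · 438) = √183522 ≈ 428.4 → 428 mm
Long side: √(593 · 619) = √367067 ≈ 605.9 → 606 mm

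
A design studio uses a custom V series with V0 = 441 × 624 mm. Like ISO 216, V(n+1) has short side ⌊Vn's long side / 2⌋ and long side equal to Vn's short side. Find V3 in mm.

156 × 220 mm

V1: ⌊624/2⌋ × 441 = 312 × 441 mm
V2: ⌊441/2⌋ × 312 = 220 × 312 mm
V3: ⌊312/2⌋ × 220 = 156 × 220 mm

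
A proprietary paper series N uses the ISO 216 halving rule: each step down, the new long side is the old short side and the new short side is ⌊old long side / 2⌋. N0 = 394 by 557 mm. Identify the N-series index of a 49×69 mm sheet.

N0: 394 × 557 mm
N1: 278 × 394 mm
N2: 197 × 278 mm
N3: 139 × 197 mm
N4: 98 × 139 mm
N5: 69 × 98 mm
N6: 49 × 69 mm
N7: 34 × 49 mm
→ matches N6.

N6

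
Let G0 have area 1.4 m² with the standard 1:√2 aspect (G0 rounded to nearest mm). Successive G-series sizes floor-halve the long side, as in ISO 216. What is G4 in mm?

Let G0's short side be w mm. w · w√2 = 1.4 m² = 1,400,000 mm², so w ≈ 995.0 mm and w√2 ≈ 1407.1 mm → G0 = 995 × 1407 mm.
G1: ⌊1407/2⌋ × 995 = 703 × 995 mm
G2: ⌊995/2⌋ × 703 = 497 × 703 mm
G3: ⌊703/2⌋ × 497 = 351 × 497 mm
G4: ⌊497/2⌋ × 351 = 248 × 351 mm

248 × 351 mm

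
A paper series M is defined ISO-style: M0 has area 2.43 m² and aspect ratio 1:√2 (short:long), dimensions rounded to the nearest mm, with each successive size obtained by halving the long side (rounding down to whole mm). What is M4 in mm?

Let M0's short side be w mm. w · w√2 = 2.43 m² = 2,430,000 mm², so w ≈ 1310.8 mm and w√2 ≈ 1853.8 mm → M0 = 1311 × 1854 mm.
M1: ⌊1854/2⌋ × 1311 = 927 × 1311 mm
M2: ⌊1311/2⌋ × 927 = 655 × 927 mm
M3: ⌊927/2⌋ × 655 = 463 × 655 mm
M4: ⌊655/2⌋ × 463 = 327 × 463 mm

327 × 463 mm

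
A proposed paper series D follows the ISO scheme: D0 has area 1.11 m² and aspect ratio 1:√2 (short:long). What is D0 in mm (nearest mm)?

Let the short side be w mm. Then w · w√2 = 1.11 m² = 1,110,000 mm².
w² = 1,110,000/√2, so w ≈ 885.9 mm; long side = w√2 ≈ 1252.9 mm.

886 × 1253 mm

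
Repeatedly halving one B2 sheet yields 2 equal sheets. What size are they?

B3

2 = 2^1, so 1 halving step.
B2 → B3 → … → B3 after 1 step.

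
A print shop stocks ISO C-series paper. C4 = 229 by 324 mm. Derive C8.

C5: ⌊324/2⌋ × 229 = 162 × 229 mm
C6: ⌊229/2⌋ × 162 = 114 × 162 mm
C7: ⌊162/2⌋ × 114 = 81 × 114 mm
C8: ⌊114/2⌋ × 81 = 57 × 81 mm

57 × 81 mm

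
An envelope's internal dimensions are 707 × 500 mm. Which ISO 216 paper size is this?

Aspect ratio 707/500 ≈ 1.414 — close to the ISO √2 ≈ 1.414.
In the B-series (B0 = 1000 × 1414 mm): B2 = 500 × 707 mm.

B2 (500 × 707 mm)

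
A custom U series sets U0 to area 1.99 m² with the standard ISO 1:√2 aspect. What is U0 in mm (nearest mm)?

1186 × 1678 mm

Let the short side be w mm. Then w · w√2 = 1.99 m² = 1,990,000 mm².
w² = 1,990,000/√2, so w ≈ 1186.2 mm; long side = w√2 ≈ 1677.6 mm.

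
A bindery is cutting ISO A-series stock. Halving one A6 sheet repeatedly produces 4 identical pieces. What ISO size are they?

4 = 2^2, so 2 halving steps.
A6 → A7 → … → A8 after 2 steps.

A8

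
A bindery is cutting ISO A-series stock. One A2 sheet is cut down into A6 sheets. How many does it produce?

16

Each ISO step halves the sheet: 1 × A2 → 2 × A3 → 4 × A4 → 8 × A5 → …
From A2 to A6 is 4 halving steps: 2^4 = 16.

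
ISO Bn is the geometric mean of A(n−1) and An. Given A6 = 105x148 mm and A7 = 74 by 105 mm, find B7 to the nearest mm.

88 × 125 mm

Short side: √(105 · 74) = √7770 ≈ 88.1 → 88 mm
Long side: √(148 · 105) = √15540 ≈ 124.7 → 125 mm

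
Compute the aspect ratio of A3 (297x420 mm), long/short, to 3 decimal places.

420 / 297 = 1.414
Matches √2 ≈ 1.414 — the ISO 216 defining ratio.

1.414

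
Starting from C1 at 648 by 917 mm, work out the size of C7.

81 × 114 mm

C2: ⌊917/2⌋ × 648 = 458 × 648 mm
C3: ⌊648/2⌋ × 458 = 324 × 458 mm
C4: ⌊458/2⌋ × 324 = 229 × 324 mm
C5: ⌊324/2⌋ × 229 = 162 × 229 mm
C6: ⌊229/2⌋ × 162 = 114 × 162 mm
C7: ⌊162/2⌋ × 114 = 81 × 114 mm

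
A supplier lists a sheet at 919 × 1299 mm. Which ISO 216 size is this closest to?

Aspect ratio 1299/919 ≈ 1.413 — close to the ISO √2 ≈ 1.414.
In the C-series (envelope sizes, between A and B): C0 = 917 × 1297 mm.
Off by 4 mm total — nearest standard size.

C0 (917 × 1297 mm)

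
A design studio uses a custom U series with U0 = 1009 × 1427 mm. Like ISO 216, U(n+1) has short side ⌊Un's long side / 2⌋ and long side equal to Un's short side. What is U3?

356 × 504 mm

U1 = 713 × 1009 mm (from U0 by 1 halving).
U2: ⌊1009/2⌋ × 713 = 504 × 713 mm
U3: ⌊713/2⌋ × 504 = 356 × 504 mm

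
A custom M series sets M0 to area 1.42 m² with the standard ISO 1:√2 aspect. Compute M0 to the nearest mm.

Let the short side be w mm. Then w · w√2 = 1.42 m² = 1,420,000 mm².
w² = 1,420,000/√2, so w ≈ 1002.0 mm; long side = w√2 ≈ 1417.1 mm.

1002 × 1417 mm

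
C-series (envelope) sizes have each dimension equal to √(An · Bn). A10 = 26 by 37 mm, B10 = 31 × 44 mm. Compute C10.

28 × 40 mm

Short side: √(26 · 31) = √806 ≈ 28.4 → 28 mm
Long side: √(37 · 44) = √1628 ≈ 40.3 → 40 mm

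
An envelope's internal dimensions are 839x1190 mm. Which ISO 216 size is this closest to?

A0 (841 × 1189 mm)

Aspect ratio 1190/839 ≈ 1.418 — close to the ISO √2 ≈ 1.414.
In the A-series (A0 area = 1 m²): A0 = 841 × 1189 mm.
Off by 3 mm total — nearest standard size.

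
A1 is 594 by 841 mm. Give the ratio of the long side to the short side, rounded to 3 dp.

1.416

841 / 594 = 1.416
ISO 216 targets √2 ≈ 1.414; the +0.002 deviation is from mm rounding.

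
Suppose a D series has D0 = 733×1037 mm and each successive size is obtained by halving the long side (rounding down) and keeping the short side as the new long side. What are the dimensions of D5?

129 × 183 mm

D1 = 518 × 733 mm (from D0 by 1 halving).
D2: ⌊733/2⌋ × 518 = 366 × 518 mm
D3: ⌊518/2⌋ × 366 = 259 × 366 mm
D4: ⌊366/2⌋ × 259 = 183 × 259 mm
D5: ⌊259/2⌋ × 183 = 129 × 183 mm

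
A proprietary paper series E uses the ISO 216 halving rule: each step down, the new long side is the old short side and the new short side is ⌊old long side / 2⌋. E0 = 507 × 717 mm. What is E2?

253 × 358 mm

E1: ⌊717/2⌋ × 507 = 358 × 507 mm
E2: ⌊507/2⌋ × 358 = 253 × 358 mm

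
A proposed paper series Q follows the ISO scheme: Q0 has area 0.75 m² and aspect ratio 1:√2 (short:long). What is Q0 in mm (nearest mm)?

728 × 1030 mm

Let the short side be w mm. Then w · w√2 = 0.75 m² = 750,000 mm².
w² = 750,000/√2, so w ≈ 728.2 mm; long side = w√2 ≈ 1029.9 mm.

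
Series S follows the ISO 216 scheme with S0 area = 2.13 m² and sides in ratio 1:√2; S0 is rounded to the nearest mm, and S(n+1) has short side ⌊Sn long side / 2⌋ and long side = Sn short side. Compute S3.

434 × 613 mm

Let S0's short side be w mm. w · w√2 = 2.13 m² = 2,130,000 mm², so w ≈ 1227.2 mm and w√2 ≈ 1735.6 mm → S0 = 1227 × 1736 mm.
S1: ⌊1736/2⌋ × 1227 = 868 × 1227 mm
S2: ⌊1227/2⌋ × 868 = 613 × 868 mm
S3: ⌊868/2⌋ × 613 = 434 × 613 mm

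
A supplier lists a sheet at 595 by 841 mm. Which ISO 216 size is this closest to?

A1 (594 × 841 mm)

Aspect ratio 841/595 ≈ 1.413 — close to the ISO √2 ≈ 1.414.
In the A-series (A0 area = 1 m²): A1 = 594 × 841 mm.
Off by 1 mm total — nearest standard size.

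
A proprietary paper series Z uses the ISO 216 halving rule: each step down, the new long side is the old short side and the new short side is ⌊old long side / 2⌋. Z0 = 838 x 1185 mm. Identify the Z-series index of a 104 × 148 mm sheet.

Z0: 838 × 1185 mm
Z1: 592 × 838 mm
Z2: 419 × 592 mm
Z3: 296 × 419 mm
Z4: 209 × 296 mm
Z5: 148 × 209 mm
Z6: 104 × 148 mm
Z7: 74 × 104 mm
→ matches Z6.

Z6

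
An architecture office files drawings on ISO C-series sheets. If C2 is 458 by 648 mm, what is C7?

C3: ⌊648/2⌋ × 458 = 324 × 458 mm
C4: ⌊458/2⌋ × 324 = 229 × 324 mm
C5: ⌊324/2⌋ × 229 = 162 × 229 mm
C6: ⌊229/2⌋ × 162 = 114 × 162 mm
C7: ⌊162/2⌋ × 114 = 81 × 114 mm

81 × 114 mm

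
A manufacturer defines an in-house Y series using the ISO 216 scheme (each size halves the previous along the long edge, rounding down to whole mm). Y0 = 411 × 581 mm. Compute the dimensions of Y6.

51 × 72 mm

Y1 = 290 × 411 mm (from Y0 by 1 halving).
Y2: ⌊411/2⌋ × 290 = 205 × 290 mm
Y3: ⌊290/2⌋ × 205 = 145 × 205 mm
Y4: ⌊205/2⌋ × 145 = 102 × 145 mm
Y5: ⌊145/2⌋ × 102 = 72 × 102 mm
Y6: ⌊102/2⌋ × 72 = 51 × 72 mm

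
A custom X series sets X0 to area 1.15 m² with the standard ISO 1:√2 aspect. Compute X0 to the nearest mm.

Let the short side be w mm. Then w · w√2 = 1.15 m² = 1,150,000 mm².
w² = 1,150,000/√2, so w ≈ 901.8 mm; long side = w√2 ≈ 1275.3 mm.

902 × 1275 mm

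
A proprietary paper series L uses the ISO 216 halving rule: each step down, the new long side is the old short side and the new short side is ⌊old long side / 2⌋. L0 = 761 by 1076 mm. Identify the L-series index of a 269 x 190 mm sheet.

L0: 761 × 1076 mm
L1: 538 × 761 mm
L2: 380 × 538 mm
L3: 269 × 380 mm
L4: 190 × 269 mm
L5: 134 × 190 mm
→ matches L4.

L4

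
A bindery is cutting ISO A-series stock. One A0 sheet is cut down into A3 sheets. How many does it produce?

Each ISO step halves the sheet: 1 × A0 → 2 × A1 → 4 × A2 → 8 × A3
From A0 to A3 is 3 halving steps: 2^3 = 8.

8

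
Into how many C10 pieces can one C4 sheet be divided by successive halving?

C4 = 229 × 324 mm; C10 = 28 × 40 mm.
Each halving step doubles the count; 6 steps from C4 to C10.
2^6 = 64.

64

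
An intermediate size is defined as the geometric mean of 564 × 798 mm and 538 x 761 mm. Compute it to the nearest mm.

551 × 779 mm

Short side: √(564 · 538) = √303432 ≈ 550.8 → 551 mm
Long side: √(798 · 761) = √607278 ≈ 779.3 → 779 mm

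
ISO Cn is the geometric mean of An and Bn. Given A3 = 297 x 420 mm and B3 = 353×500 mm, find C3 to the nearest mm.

324 × 458 mm

Short side: √(297 · 353) = √104841 ≈ 323.8 → 324 mm
Long side: √(420 · 500) = √210000 ≈ 458.3 → 458 mm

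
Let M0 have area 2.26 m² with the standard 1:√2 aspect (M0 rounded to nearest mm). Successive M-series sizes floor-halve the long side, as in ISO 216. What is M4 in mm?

316 × 447 mm

Let M0's short side be w mm. w · w√2 = 2.26 m² = 2,260,000 mm², so w ≈ 1264.1 mm and w√2 ≈ 1787.8 mm → M0 = 1264 × 1788 mm.
M1: ⌊1788/2⌋ × 1264 = 894 × 1264 mm
M2: ⌊1264/2⌋ × 894 = 632 × 894 mm
M3: ⌊894/2⌋ × 632 = 447 × 632 mm
M4: ⌊632/2⌋ × 447 = 316 × 447 mm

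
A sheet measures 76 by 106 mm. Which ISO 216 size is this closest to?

A7 (74 × 105 mm)

Aspect ratio 106/76 ≈ 1.395 (ISO target is √2 ≈ 1.414).
In the A-series (A0 area = 1 m²): A7 = 74 × 105 mm.
Off by 3 mm total — nearest standard size.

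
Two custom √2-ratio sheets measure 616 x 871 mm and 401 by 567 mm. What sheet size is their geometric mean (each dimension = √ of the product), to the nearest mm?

497 × 703 mm

Short side: √(616 · 401) = √247016 ≈ 497.0 → 497 mm
Long side: √(871 · 567) = √493857 ≈ 702.7 → 703 mm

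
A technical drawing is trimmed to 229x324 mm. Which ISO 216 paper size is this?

C4 (229 × 324 mm)

Aspect ratio 324/229 ≈ 1.415 — close to the ISO √2 ≈ 1.414.
In the C-series (envelope sizes, between A and B): C4 = 229 × 324 mm.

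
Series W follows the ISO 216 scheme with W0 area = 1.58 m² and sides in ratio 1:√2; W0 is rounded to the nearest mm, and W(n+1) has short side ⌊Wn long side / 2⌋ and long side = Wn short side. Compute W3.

373 × 528 mm

Let W0's short side be w mm. w · w√2 = 1.58 m² = 1,580,000 mm², so w ≈ 1057.0 mm and w√2 ≈ 1494.8 mm → W0 = 1057 × 1495 mm.
W1: ⌊1495/2⌋ × 1057 = 747 × 1057 mm
W2: ⌊1057/2⌋ × 747 = 528 × 747 mm
W3: ⌊747/2⌋ × 528 = 373 × 528 mm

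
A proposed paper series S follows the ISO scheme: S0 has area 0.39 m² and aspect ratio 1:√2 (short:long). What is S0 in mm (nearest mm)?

525 × 743 mm

Let the short side be w mm. Then w · w√2 = 0.39 m² = 390,000 mm².
w² = 390,000/√2, so w ≈ 525.1 mm; long side = w√2 ≈ 742.7 mm.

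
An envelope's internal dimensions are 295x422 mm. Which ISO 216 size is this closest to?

Aspect ratio 422/295 ≈ 1.431 (ISO target is √2 ≈ 1.414).
In the A-series (A0 area = 1 m²): A3 = 297 × 420 mm.
Off by 4 mm total — nearest standard size.

A3 (297 × 420 mm)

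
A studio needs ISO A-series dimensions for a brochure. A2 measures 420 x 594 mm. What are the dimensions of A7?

74 × 105 mm

A3: ⌊594/2⌋ × 420 = 297 × 420 mm
A4: ⌊420/2⌋ × 297 = 210 × 297 mm
A5: ⌊297/2⌋ × 210 = 148 × 210 mm
A6: ⌊210/2⌋ × 148 = 105 × 148 mm
A7: ⌊148/2⌋ × 105 = 74 × 105 mm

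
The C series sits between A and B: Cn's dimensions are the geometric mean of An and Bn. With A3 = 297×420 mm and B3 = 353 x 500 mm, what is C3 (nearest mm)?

324 × 458 mm

Short side: √(297 · 353) = √104841 ≈ 323.8 → 324 mm
Long side: √(420 · 500) = √210000 ≈ 458.3 → 458 mm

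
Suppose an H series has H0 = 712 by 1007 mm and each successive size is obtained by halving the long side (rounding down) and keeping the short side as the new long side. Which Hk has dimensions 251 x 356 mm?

H0: 712 × 1007 mm
H1: 503 × 712 mm
H2: 356 × 503 mm
H3: 251 × 356 mm
H4: 178 × 251 mm
→ matches H3.

H3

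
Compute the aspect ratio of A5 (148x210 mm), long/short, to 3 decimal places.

210 / 148 = 1.419
ISO 216 targets √2 ≈ 1.414; the +0.005 deviation is from mm rounding.

1.419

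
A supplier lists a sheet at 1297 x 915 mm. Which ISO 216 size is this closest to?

Aspect ratio 1297/915 ≈ 1.417 — close to the ISO √2 ≈ 1.414.
In the C-series (envelope sizes, between A and B): C0 = 917 × 1297 mm.
Off by 2 mm total — nearest standard size.

C0 (917 × 1297 mm)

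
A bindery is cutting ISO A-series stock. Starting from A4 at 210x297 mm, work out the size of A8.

52 × 74 mm

A5: ⌊297/2⌋ × 210 = 148 × 210 mm
A6: ⌊210/2⌋ × 148 = 105 × 148 mm
A7: ⌊148/2⌋ × 105 = 74 × 105 mm
A8: ⌊105/2⌋ × 74 = 52 × 74 mm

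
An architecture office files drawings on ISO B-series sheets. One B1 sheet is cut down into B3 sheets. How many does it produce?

4

B1 = 707 × 1000 mm; B3 = 353 × 500 mm.
Each halving step doubles the count; 2 steps from B1 to B3.
2^2 = 4.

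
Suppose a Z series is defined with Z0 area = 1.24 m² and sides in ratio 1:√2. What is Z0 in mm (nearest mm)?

Let the short side be w mm. Then w · w√2 = 1.24 m² = 1,240,000 mm².
w² = 1,240,000/√2, so w ≈ 936.4 mm; long side = w√2 ≈ 1324.2 mm.

936 × 1324 mm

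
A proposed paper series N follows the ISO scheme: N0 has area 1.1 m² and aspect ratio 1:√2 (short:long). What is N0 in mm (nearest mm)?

882 × 1247 mm

Let the short side be w mm. Then w · w√2 = 1.1 m² = 1,100,000 mm².
w² = 1,100,000/√2, so w ≈ 881.9 mm; long side = w√2 ≈ 1247.3 mm.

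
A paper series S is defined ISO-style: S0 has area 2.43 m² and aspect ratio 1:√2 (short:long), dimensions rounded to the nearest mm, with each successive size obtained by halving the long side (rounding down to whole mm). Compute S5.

Let S0's short side be w mm. w · w√2 = 2.43 m² = 2,430,000 mm², so w ≈ 1310.8 mm and w√2 ≈ 1853.8 mm → S0 = 1311 × 1854 mm.
S1: ⌊1854/2⌋ × 1311 = 927 × 1311 mm
S2: ⌊1311/2⌋ × 927 = 655 × 927 mm
S3: ⌊927/2⌋ × 655 = 463 × 655 mm
S4: ⌊655/2⌋ × 463 = 327 × 463 mm
S5: ⌊463/2⌋ × 327 = 231 × 327 mm

231 × 327 mm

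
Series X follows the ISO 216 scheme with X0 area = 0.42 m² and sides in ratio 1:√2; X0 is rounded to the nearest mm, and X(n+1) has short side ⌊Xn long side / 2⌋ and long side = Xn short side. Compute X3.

Let X0's short side be w mm. w · w√2 = 0.42 m² = 420,000 mm², so w ≈ 545.0 mm and w√2 ≈ 770.7 mm → X0 = 545 × 771 mm.
X1: ⌊771/2⌋ × 545 = 385 × 545 mm
X2: ⌊545/2⌋ × 385 = 272 × 385 mm
X3: ⌊385/2⌋ × 272 = 192 × 272 mm

192 × 272 mm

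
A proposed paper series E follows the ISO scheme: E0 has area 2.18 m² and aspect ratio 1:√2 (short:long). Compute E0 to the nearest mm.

1242 × 1756 mm

Let the short side be w mm. Then w · w√2 = 2.18 m² = 2,180,000 mm².
w² = 2,180,000/√2, so w ≈ 1241.6 mm; long side = w√2 ≈ 1755.8 mm.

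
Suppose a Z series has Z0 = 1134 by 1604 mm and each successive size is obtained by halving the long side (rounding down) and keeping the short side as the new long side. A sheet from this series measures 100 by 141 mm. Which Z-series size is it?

Z0: 1134 × 1604 mm
Z1: 802 × 1134 mm
Z2: 567 × 802 mm
Z3: 401 × 567 mm
Z4: 283 × 401 mm
Z5: 200 × 283 mm
Z6: 141 × 200 mm
Z7: 100 × 141 mm
Z8: 70 × 100 mm
→ matches Z7.

Z7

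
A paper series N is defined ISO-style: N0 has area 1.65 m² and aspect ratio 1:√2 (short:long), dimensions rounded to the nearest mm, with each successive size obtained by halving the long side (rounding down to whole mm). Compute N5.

191 × 270 mm

Let N0's short side be w mm. w · w√2 = 1.65 m² = 1,650,000 mm², so w ≈ 1080.2 mm and w√2 ≈ 1527.6 mm → N0 = 1080 × 1528 mm.
N1: ⌊1528/2⌋ × 1080 = 764 × 1080 mm
N2: ⌊1080/2⌋ × 764 = 540 × 764 mm
N3: ⌊764/2⌋ × 540 = 382 × 540 mm
N4: ⌊540/2⌋ × 382 = 270 × 382 mm
N5: ⌊382/2⌋ × 270 = 191 × 270 mm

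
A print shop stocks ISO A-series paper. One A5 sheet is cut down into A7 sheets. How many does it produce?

Each ISO step halves the sheet: 1 × A5 → 2 × A6 → 4 × A7
From A5 to A7 is 2 halving steps: 2^2 = 4.

4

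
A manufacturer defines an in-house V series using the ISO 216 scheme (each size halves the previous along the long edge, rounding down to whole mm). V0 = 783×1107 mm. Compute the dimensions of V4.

195 × 276 mm

V1 = 553 × 783 mm (from V0 by 1 halving).
V2: ⌊783/2⌋ × 553 = 391 × 553 mm
V3: ⌊553/2⌋ × 391 = 276 × 391 mm
V4: ⌊391/2⌋ × 276 = 195 × 276 mm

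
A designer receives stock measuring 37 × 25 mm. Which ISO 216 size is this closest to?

A10 (26 × 37 mm)

Aspect ratio 37/25 ≈ 1.480 (ISO target is √2 ≈ 1.414).
In the A-series (A0 area = 1 m²): A10 = 26 × 37 mm.
Off by 1 mm total — nearest standard size.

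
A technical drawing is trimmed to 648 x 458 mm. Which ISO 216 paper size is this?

Aspect ratio 648/458 ≈ 1.415 — close to the ISO √2 ≈ 1.414.
In the C-series (envelope sizes, between A and B): C2 = 458 × 648 mm.

C2 (458 × 648 mm)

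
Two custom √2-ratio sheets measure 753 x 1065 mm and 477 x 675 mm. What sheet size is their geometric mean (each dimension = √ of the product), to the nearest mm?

Short side: √(753 · 477) = √359181 ≈ 599.3 → 599 mm
Long side: √(1065 · 675) = √718875 ≈ 847.9 → 848 mm

599 × 848 mm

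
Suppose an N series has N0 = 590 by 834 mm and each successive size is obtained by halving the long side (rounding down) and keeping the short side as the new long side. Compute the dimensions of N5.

104 × 147 mm

N1: ⌊834/2⌋ × 590 = 417 × 590 mm
N2: ⌊590/2⌋ × 417 = 295 × 417 mm
N3: ⌊417/2⌋ × 295 = 208 × 295 mm
N4: ⌊295/2⌋ × 208 = 147 × 208 mm
N5: ⌊208/2⌋ × 147 = 104 × 147 mm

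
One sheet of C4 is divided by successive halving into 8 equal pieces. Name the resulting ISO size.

C7

8 = 2^3, so 3 halving steps.
C4 → C5 → … → C7 after 3 steps.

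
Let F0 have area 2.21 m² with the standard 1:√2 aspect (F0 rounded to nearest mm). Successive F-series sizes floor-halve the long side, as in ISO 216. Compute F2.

625 × 884 mm

Let F0's short side be w mm. w · w√2 = 2.21 m² = 2,210,000 mm², so w ≈ 1250.1 mm and w√2 ≈ 1767.9 mm → F0 = 1250 × 1768 mm.
F1: ⌊1768/2⌋ × 1250 = 884 × 1250 mm
F2: ⌊1250/2⌋ × 884 = 625 × 884 mm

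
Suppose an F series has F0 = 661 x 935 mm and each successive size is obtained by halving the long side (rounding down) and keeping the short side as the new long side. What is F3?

F1 = 467 × 661 mm (from F0 by 1 halving).
F2: ⌊661/2⌋ × 467 = 330 × 467 mm
F3: ⌊467/2⌋ × 330 = 233 × 330 mm

233 × 330 mm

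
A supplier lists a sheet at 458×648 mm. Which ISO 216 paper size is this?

Aspect ratio 648/458 ≈ 1.415 — close to the ISO √2 ≈ 1.414.
In the C-series (envelope sizes, between A and B): C2 = 458 × 648 mm.

C2 (458 × 648 mm)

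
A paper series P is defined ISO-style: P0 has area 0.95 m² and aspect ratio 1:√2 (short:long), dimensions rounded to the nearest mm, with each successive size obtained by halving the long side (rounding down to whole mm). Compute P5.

Let P0's short side be w mm. w · w√2 = 0.95 m² = 950,000 mm², so w ≈ 819.6 mm and w√2 ≈ 1159.1 mm → P0 = 820 × 1159 mm.
P1: ⌊1159/2⌋ × 820 = 579 × 820 mm
P2: ⌊820/2⌋ × 579 = 410 × 579 mm
P3: ⌊579/2⌋ × 410 = 289 × 410 mm
P4: ⌊410/2⌋ × 289 = 205 × 289 mm
P5: ⌊289/2⌋ × 205 = 144 × 205 mm

144 × 205 mm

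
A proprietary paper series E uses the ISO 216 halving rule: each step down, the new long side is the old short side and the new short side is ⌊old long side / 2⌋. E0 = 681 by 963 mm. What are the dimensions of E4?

E1 = 481 × 681 mm (from E0 by 1 halving).
E2: ⌊681/2⌋ × 481 = 340 × 481 mm
E3: ⌊481/2⌋ × 340 = 240 × 340 mm
E4: ⌊340/2⌋ × 240 = 170 × 240 mm

170 × 240 mm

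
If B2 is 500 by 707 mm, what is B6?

B3: ⌊707/2⌋ × 500 = 353 × 500 mm
B4: ⌊500/2⌋ × 353 = 250 × 353 mm
B5: ⌊353/2⌋ × 250 = 176 × 250 mm
B6: ⌊250/2⌋ × 176 = 125 × 176 mm

125 × 176 mm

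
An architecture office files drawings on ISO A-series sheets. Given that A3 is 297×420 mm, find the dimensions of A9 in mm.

37 × 52 mm

A4: ⌊420/2⌋ × 297 = 210 × 297 mm
A5: ⌊297/2⌋ × 210 = 148 × 210 mm
A6: ⌊210/2⌋ × 148 = 105 × 148 mm
A7: ⌊148/2⌋ × 105 = 74 × 105 mm
A8: ⌊105/2⌋ × 74 = 52 × 74 mm
A9: ⌊74/2⌋ × 52 = 37 × 52 mm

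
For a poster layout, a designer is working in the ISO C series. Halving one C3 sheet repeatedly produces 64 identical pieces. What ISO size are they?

64 = 2^6, so 6 halving steps.
C3 → C4 → … → C9 after 6 steps.

C9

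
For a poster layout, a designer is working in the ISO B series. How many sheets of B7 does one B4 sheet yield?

Each ISO step halves the sheet: 1 × B4 → 2 × B5 → 4 × B6 → 8 × B7
From B4 to B7 is 3 halving steps: 2^3 = 8.

8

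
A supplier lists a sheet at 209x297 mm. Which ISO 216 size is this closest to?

A4 (210 × 297 mm)

Aspect ratio 297/209 ≈ 1.421 — close to the ISO √2 ≈ 1.414.
In the A-series (A0 area = 1 m²): A4 = 210 × 297 mm.
Off by 1 mm total — nearest standard size.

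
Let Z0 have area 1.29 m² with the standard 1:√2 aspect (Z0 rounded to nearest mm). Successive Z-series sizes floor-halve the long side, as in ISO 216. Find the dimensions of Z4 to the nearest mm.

Let Z0's short side be w mm. w · w√2 = 1.29 m² = 1,290,000 mm², so w ≈ 955.1 mm and w√2 ≈ 1350.7 mm → Z0 = 955 × 1351 mm.
Z1: ⌊1351/2⌋ × 955 = 675 × 955 mm
Z2: ⌊955/2⌋ × 675 = 477 × 675 mm
Z3: ⌊675/2⌋ × 477 = 337 × 477 mm
Z4: ⌊477/2⌋ × 337 = 238 × 337 mm

238 × 337 mm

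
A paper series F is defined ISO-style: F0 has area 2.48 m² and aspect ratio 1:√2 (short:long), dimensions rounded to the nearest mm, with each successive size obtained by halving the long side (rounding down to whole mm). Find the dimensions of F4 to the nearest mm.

Let F0's short side be w mm. w · w√2 = 2.48 m² = 2,480,000 mm², so w ≈ 1324.2 mm and w√2 ≈ 1872.8 mm → F0 = 1324 × 1873 mm.
F1: ⌊1873/2⌋ × 1324 = 936 × 1324 mm
F2: ⌊1324/2⌋ × 936 = 662 × 936 mm
F3: ⌊936/2⌋ × 662 = 468 × 662 mm
F4: ⌊662/2⌋ × 468 = 331 × 468 mm

331 × 468 mm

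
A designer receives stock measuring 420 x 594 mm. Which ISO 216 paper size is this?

A2 (420 × 594 mm)

Aspect ratio 594/420 ≈ 1.414 — close to the ISO √2 ≈ 1.414.
In the A-series (A0 area = 1 m²): A2 = 420 × 594 mm.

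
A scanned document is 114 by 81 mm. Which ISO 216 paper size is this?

Aspect ratio 114/81 ≈ 1.407 — close to the ISO √2 ≈ 1.414.
In the C-series (envelope sizes, between A and B): C7 = 81 × 114 mm.

C7 (81 × 114 mm)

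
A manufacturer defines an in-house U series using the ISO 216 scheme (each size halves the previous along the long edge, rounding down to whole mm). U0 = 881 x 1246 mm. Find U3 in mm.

U1: ⌊1246/2⌋ × 881 = 623 × 881 mm
U2: ⌊881/2⌋ × 623 = 440 × 623 mm
U3: ⌊623/2⌋ × 440 = 311 × 440 mm

311 × 440 mm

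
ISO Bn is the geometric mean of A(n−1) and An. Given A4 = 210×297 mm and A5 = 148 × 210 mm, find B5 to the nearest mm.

176 × 250 mm

Short side: √(210 · 148) = √31080 ≈ 176.3 → 176 mm
Long side: √(297 · 210) = √62370 ≈ 249.7 → 250 mm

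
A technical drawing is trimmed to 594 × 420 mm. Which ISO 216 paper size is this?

A2 (420 × 594 mm)

Aspect ratio 594/420 ≈ 1.414 — close to the ISO √2 ≈ 1.414.
In the A-series (A0 area = 1 m²): A2 = 420 × 594 mm.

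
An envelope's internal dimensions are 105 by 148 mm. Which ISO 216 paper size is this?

A6 (105 × 148 mm)

Aspect ratio 148/105 ≈ 1.410 — close to the ISO √2 ≈ 1.414.
In the A-series (A0 area = 1 m²): A6 = 105 × 148 mm.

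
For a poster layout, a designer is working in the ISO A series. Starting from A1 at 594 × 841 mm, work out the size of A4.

A2: ⌊841/2⌋ × 594 = 420 × 594 mm
A3: ⌊594/2⌋ × 420 = 297 × 420 mm
A4: ⌊420/2⌋ × 297 = 210 × 297 mm

210 × 297 mm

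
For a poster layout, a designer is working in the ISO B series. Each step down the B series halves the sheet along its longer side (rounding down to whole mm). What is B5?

B0 = 1000 × 1414 mm (B0 has a 1000 mm short side, aspect 1:√2).
B1: ⌊1414/2⌋ × 1000 = 707 × 1000 mm
B2: ⌊1000/2⌋ × 707 = 500 × 707 mm
B3: ⌊707/2⌋ × 500 = 353 × 500 mm
B4: ⌊500/2⌋ × 353 = 250 × 353 mm
B5: ⌊353/2⌋ × 250 = 176 × 250 mm

176 × 250 mm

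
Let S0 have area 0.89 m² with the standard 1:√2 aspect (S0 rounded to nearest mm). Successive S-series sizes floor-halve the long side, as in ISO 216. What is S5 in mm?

Let S0's short side be w mm. w · w√2 = 0.89 m² = 890,000 mm², so w ≈ 793.3 mm and w√2 ≈ 1121.9 mm → S0 = 793 × 1122 mm.
S1: ⌊1122/2⌋ × 793 = 561 × 793 mm
S2: ⌊793/2⌋ × 561 = 396 × 561 mm
S3: ⌊561/2⌋ × 396 = 280 × 396 mm
S4: ⌊396/2⌋ × 280 = 198 × 280 mm
S5: ⌊280/2⌋ × 198 = 140 × 198 mm

140 × 198 mm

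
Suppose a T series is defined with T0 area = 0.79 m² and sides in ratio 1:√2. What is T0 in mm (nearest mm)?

747 × 1057 mm

Let the short side be w mm. Then w · w√2 = 0.79 m² = 790,000 mm².
w² = 790,000/√2, so w ≈ 747.4 mm; long side = w√2 ≈ 1057.0 mm.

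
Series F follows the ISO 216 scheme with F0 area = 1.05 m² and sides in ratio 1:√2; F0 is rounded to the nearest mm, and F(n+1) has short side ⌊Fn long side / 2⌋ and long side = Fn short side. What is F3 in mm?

304 × 431 mm

Let F0's short side be w mm. w · w√2 = 1.05 m² = 1,050,000 mm², so w ≈ 861.7 mm and w√2 ≈ 1218.6 mm → F0 = 862 × 1219 mm.
F1: ⌊1219/2⌋ × 862 = 609 × 862 mm
F2: ⌊862/2⌋ × 609 = 431 × 609 mm
F3: ⌊609/2⌋ × 431 = 304 × 431 mm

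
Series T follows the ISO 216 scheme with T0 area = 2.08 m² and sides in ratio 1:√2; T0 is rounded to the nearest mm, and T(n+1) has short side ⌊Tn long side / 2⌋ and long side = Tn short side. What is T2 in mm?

606 × 857 mm

Let T0's short side be w mm. w · w√2 = 2.08 m² = 2,080,000 mm², so w ≈ 1212.8 mm and w√2 ≈ 1715.1 mm → T0 = 1213 × 1715 mm.
T1: ⌊1715/2⌋ × 1213 = 857 × 1213 mm
T2: ⌊1213/2⌋ × 857 = 606 × 857 mm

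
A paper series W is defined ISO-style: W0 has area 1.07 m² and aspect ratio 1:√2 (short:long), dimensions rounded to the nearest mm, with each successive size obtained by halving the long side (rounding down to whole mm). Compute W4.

217 × 307 mm

Let W0's short side be w mm. w · w√2 = 1.07 m² = 1,070,000 mm², so w ≈ 869.8 mm and w√2 ≈ 1230.1 mm → W0 = 870 × 1230 mm.
W1: ⌊1230/2⌋ × 870 = 615 × 870 mm
W2: ⌊870/2⌋ × 615 = 435 × 615 mm
W3: ⌊615/2⌋ × 435 = 307 × 435 mm
W4: ⌊435/2⌋ × 307 = 217 × 307 mm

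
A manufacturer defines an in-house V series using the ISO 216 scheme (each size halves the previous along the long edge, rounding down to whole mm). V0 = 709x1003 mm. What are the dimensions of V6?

V1: ⌊1003/2⌋ × 709 = 501 × 709 mm
V2: ⌊709/2⌋ × 501 = 354 × 501 mm
V3: ⌊501/2⌋ × 354 = 250 × 354 mm
V4: ⌊354/2⌋ × 250 = 177 × 250 mm
V5: ⌊250/2⌋ × 177 = 125 × 177 mm
V6: ⌊177/2⌋ × 125 = 88 × 125 mm

88 × 125 mm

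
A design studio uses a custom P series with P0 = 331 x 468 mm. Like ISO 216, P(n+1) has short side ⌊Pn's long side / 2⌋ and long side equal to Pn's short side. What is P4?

82 × 117 mm

P1: ⌊468/2⌋ × 331 = 234 × 331 mm
P2: ⌊331/2⌋ × 234 = 165 × 234 mm
P3: ⌊234/2⌋ × 165 = 117 × 165 mm
P4: ⌊165/2⌋ × 117 = 82 × 117 mm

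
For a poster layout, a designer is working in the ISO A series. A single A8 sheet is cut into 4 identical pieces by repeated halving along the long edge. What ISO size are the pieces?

A10

4 = 2^2, so 2 halving steps.
A8 → A9 → … → A10 after 2 steps.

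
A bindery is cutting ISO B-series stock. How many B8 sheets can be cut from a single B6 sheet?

Each ISO step halves the sheet: 1 × B6 → 2 × B7 → 4 × B8
From B6 to B8 is 2 halving steps: 2^2 = 4.

4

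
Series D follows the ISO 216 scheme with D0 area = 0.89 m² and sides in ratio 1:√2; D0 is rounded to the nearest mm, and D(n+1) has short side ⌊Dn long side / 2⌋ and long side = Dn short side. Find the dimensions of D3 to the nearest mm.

280 × 396 mm

Let D0's short side be w mm. w · w√2 = 0.89 m² = 890,000 mm², so w ≈ 793.3 mm and w√2 ≈ 1121.9 mm → D0 = 793 × 1122 mm.
D1: ⌊1122/2⌋ × 793 = 561 × 793 mm
D2: ⌊793/2⌋ × 561 = 396 × 561 mm
D3: ⌊561/2⌋ × 396 = 280 × 396 mm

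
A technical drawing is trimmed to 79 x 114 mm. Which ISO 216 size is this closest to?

C7 (81 × 114 mm)

Aspect ratio 114/79 ≈ 1.443 (ISO target is √2 ≈ 1.414).
In the C-series (envelope sizes, between A and B): C7 = 81 × 114 mm.
Off by 2 mm total — nearest standard size.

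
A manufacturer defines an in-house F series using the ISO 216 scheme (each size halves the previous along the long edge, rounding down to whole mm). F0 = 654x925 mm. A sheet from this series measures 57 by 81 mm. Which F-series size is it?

F7

F0: 654 × 925 mm
F1: 462 × 654 mm
F2: 327 × 462 mm
F3: 231 × 327 mm
F4: 163 × 231 mm
F5: 115 × 163 mm
F6: 81 × 115 mm
F7: 57 × 81 mm
F8: 40 × 57 mm
→ matches F7.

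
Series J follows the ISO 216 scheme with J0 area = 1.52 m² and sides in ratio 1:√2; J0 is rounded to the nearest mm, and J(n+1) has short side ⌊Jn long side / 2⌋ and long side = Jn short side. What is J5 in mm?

183 × 259 mm

Let J0's short side be w mm. w · w√2 = 1.52 m² = 1,520,000 mm², so w ≈ 1036.7 mm and w√2 ≈ 1466.2 mm → J0 = 1037 × 1466 mm.
J1: ⌊1466/2⌋ × 1037 = 733 × 1037 mm
J2: ⌊1037/2⌋ × 733 = 518 × 733 mm
J3: ⌊733/2⌋ × 518 = 366 × 518 mm
J4: ⌊518/2⌋ × 366 = 259 × 366 mm
J5: ⌊366/2⌋ × 259 = 183 × 259 mm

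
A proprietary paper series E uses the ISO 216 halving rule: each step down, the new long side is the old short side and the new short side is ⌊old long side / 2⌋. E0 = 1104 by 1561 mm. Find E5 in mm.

195 × 276 mm

E1: ⌊1561/2⌋ × 1104 = 780 × 1104 mm
E2: ⌊1104/2⌋ × 780 = 552 × 780 mm
E3: ⌊780/2⌋ × 552 = 390 × 552 mm
E4: ⌊552/2⌋ × 390 = 276 × 390 mm
E5: ⌊390/2⌋ × 276 = 195 × 276 mm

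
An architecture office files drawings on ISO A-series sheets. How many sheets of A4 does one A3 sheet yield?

Each ISO step halves the sheet: 1 × A3 → 2 × A4
From A3 to A4 is 1 halving step: 2^1 = 2.

2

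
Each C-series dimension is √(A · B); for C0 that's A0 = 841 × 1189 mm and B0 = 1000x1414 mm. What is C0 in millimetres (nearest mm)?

Short: √(841 · 1000) = √841000 ≈ 917.1 mm.
Long: √(1189 · 1414) = √1681246 ≈ 1296.6 mm.

917 × 1297 mm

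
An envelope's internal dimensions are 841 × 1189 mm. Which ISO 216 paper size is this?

Aspect ratio 1189/841 ≈ 1.414 — close to the ISO √2 ≈ 1.414.
In the A-series (A0 area = 1 m²): A0 = 841 × 1189 mm.

A0 (841 × 1189 mm)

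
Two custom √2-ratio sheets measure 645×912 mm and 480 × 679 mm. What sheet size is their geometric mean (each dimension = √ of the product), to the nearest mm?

Short side: √(645 · 480) = √309600 ≈ 556.4 → 556 mm
Long side: √(912 · 679) = √619248 ≈ 786.9 → 787 mm

556 × 787 mm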